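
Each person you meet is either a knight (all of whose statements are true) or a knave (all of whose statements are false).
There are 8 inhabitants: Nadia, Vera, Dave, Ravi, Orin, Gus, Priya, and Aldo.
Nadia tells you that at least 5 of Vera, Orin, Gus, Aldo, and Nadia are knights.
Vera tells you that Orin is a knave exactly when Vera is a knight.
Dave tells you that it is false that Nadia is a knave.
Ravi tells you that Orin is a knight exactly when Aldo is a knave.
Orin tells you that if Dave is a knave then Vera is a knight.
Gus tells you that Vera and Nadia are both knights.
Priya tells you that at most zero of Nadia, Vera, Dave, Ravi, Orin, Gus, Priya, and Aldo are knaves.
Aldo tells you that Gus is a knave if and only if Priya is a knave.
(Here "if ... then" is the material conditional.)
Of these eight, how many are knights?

2

The unique consistent assignment is Nadia=knave, Vera=knave, Dave=knave, Ravi=knight, Orin=knave, Gus=knave, Priya=knave, Aldo=knight.
That has 2 knights.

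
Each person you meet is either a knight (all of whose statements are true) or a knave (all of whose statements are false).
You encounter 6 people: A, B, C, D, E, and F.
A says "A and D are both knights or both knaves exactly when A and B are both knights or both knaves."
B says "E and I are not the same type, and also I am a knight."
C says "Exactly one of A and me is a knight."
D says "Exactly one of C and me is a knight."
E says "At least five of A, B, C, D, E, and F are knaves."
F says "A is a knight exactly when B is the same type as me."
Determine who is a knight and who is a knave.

As a knave, A's statement "A and D are both knights or both knaves exactly when A and B are both knights or both knaves" should be False; it is.
As a knave, B's statement "E and I are not the same type, and also I am a knight" should be False; it is.
C is a knave, and the claim "exactly one of A and me is a knight" is indeed False.
D is a knight, so "exactly one of C and me is a knight" must be True — and it is.
As a knave, E's statement "at least five of A, B, C, D, E, and F are knaves" should be False; it is.
As a knight, F's statement "A is a knight exactly when B is the same type as me" should be True; it is.

A is a knave, B is a knave, C is a knave, D is a knight, E is a knave, and F is a knight.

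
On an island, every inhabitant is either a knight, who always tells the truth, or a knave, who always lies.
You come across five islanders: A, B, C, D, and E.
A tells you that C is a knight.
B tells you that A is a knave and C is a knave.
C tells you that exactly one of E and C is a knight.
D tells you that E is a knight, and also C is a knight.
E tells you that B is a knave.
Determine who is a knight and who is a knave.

A is a knave, B is a knight, C is a knave, D is a knave, and E is a knave.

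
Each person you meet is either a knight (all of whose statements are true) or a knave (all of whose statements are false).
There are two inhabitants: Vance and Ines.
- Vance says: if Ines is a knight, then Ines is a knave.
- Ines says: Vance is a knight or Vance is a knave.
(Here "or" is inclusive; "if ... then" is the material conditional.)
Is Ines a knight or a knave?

Consistent assignments: {Vance=knave, Ines=knight}
In every consistent assignment, Ines is a knight.

Ines is a knight.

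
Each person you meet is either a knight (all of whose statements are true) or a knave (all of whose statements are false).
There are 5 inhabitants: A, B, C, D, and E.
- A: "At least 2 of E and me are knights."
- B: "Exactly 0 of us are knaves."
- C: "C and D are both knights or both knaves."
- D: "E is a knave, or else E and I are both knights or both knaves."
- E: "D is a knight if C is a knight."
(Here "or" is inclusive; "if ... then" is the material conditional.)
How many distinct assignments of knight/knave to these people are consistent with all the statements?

5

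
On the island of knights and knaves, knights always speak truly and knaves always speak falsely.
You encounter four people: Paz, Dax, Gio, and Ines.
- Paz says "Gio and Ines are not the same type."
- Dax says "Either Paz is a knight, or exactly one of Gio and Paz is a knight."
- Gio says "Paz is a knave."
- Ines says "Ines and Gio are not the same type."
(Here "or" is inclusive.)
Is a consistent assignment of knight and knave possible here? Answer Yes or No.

One consistent assignment: Paz=knight, Dax=knight, Gio=knave, Ines=knight.

Yes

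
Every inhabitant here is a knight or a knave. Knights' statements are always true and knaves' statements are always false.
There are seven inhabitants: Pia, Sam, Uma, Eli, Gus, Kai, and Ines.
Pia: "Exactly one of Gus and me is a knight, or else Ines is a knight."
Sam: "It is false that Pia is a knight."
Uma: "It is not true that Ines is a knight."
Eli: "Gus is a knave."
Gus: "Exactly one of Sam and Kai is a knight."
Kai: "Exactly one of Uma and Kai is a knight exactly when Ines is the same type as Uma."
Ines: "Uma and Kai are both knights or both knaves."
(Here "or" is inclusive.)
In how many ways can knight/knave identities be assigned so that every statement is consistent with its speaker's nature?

1

Consistent assignments:
  Pia=knight, Sam=knave, Uma=knight, Eli=knight, Gus=knave, Kai=knave, Ines=knave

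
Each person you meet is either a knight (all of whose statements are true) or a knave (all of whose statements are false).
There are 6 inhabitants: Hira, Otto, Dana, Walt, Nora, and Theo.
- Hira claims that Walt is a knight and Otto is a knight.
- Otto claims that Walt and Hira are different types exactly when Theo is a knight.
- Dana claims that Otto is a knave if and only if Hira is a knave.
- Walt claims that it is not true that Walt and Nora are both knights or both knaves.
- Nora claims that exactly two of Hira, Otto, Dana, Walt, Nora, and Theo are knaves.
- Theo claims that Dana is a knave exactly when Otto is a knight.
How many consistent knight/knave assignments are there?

1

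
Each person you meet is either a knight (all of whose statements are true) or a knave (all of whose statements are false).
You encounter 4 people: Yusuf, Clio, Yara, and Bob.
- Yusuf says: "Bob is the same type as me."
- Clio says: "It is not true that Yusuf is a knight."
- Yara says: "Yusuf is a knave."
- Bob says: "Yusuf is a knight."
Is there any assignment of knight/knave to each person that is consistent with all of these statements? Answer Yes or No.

One consistent assignment: Yusuf=knight, Clio=knave, Yara=knave, Bob=knight.

Yes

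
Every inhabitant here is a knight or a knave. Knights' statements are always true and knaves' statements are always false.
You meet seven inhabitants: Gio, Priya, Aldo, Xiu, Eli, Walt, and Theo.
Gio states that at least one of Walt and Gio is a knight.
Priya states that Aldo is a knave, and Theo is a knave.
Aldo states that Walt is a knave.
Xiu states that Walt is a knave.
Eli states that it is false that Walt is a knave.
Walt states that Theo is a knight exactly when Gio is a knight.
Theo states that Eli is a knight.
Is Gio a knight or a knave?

Gio is a knight.

Consistent assignments: {Gio=knight, Priya=knave, Aldo=knight, Xiu=knight, Eli=knave, Walt=knave, Theo=knave}; {Gio=knight, Priya=knave, Aldo=knave, Xiu=knave, Eli=knight, Walt=knight, Theo=knight}
In every consistent assignment, Gio is a knight.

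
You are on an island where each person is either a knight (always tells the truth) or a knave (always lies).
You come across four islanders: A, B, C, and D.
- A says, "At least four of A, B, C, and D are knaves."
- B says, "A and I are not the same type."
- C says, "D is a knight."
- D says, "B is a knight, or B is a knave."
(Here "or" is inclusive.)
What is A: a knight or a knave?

A is a knave.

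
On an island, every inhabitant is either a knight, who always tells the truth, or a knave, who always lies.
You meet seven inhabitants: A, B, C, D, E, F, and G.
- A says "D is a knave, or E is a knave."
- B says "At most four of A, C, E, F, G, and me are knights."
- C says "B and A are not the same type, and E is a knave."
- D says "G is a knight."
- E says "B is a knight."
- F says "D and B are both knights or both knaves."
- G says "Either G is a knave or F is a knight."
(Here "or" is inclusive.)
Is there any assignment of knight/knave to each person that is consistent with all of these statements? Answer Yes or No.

Yes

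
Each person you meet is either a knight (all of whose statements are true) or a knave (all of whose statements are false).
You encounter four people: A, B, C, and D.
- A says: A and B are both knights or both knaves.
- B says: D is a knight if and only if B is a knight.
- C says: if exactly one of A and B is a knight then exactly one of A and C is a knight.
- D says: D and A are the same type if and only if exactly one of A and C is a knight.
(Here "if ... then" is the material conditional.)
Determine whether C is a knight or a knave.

C is a knave.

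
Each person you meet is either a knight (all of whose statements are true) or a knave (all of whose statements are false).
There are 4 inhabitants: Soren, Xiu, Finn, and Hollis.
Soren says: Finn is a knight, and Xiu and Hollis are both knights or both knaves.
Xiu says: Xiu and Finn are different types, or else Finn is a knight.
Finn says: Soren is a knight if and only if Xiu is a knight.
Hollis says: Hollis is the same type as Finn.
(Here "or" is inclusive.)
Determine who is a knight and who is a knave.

As a knight, Soren's statement "Finn is a knight, and Xiu and Hollis are both knights or both knaves" should be true; it is.
Xiu is a knight, so "Xiu and Finn are different types, or else Finn is a knight" must be true — and it is.
Finn is a knight, so "Soren is a knight if and only if Xiu is a knight" must be true — and it is.
Hollis is a knight, so "Hollis is the same type as Finn" must be true — and it is.

Soren is a knight, Xiu is a knight, Finn is a knight, and Hollis is a knight.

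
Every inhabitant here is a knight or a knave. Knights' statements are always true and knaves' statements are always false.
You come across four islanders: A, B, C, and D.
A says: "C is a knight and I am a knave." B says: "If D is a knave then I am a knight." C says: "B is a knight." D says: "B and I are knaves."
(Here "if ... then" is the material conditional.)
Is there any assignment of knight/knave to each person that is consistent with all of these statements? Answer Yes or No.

No

Checking all 16 assignments, each has at least one speaker whose statement's truth value contradicts their type.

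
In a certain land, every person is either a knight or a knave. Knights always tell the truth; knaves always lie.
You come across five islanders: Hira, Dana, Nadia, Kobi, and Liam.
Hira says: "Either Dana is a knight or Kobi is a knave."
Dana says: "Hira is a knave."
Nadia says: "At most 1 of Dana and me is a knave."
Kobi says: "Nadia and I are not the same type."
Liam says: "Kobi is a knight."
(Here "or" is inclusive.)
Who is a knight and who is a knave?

Hira is a knight, Dana is a knave, Nadia is a knave, Kobi is a knave, and Liam is a knave.

Suppose Hira is a knave. Then Hira's statement "either Dana is a knight or Kobi is a knave" would have to be false. Checking the 16 ways to assign the others, none is consistent with every speaker.
(For instance, with Dana=knave, Nadia=knave, Kobi=knave, Liam=knave, Hira's claim "either Dana is a knight or Kobi is a knave" comes out true where it would need to be false.)
So Hira must be a knight, making "either Dana is a knight or Kobi is a knave" true. Taking Hira=knight, Dana=knave, Nadia=knave, Kobi=knave, Liam=knave, each remaining statement checks out:
  Dana (knave): "Hira is a knave" — false. ✓
  Nadia (knave): "at most 1 of Dana and me is a knave" — false. ✓
  Kobi (knave): "Nadia and I are not the same type" — false. ✓
  Liam (knave): "Kobi is a knight" — false. ✓
This is the unique consistent assignment.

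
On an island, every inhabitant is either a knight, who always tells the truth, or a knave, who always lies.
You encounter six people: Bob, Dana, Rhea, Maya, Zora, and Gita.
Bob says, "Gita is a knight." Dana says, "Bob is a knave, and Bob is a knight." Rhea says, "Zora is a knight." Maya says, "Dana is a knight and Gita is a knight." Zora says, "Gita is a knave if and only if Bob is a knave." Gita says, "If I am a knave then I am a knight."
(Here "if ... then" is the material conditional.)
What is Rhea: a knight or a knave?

Consistent assignments: {Bob=knight, Dana=knave, Rhea=knight, Maya=knave, Zora=knight, Gita=knight}; {Bob=knave, Dana=knave, Rhea=knight, Maya=knave, Zora=knight, Gita=knave}
In every consistent assignment, Rhea is a knight.

Rhea is a knight.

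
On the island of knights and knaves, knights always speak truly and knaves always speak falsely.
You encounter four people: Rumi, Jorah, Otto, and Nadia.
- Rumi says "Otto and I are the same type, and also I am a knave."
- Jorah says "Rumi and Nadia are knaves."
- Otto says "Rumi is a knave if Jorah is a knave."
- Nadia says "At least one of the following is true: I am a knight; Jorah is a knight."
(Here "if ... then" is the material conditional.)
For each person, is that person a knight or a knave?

Knights: Otto and Nadia. Knaves: Rumi and Jorah.

Suppose Rumi is a knight. Then Rumi's statement "Otto and I are the same type, and also I am a knave" would have to be true. Checking the 8 ways to assign the others, none is consistent with every speaker.
(For instance, with Jorah=knave, Otto=knight, Nadia=knight, Rumi's claim "Otto and I are the same type, and also I am a knave" comes out false where it would need to be true.)
So Rumi must be a knave, making "Otto and I are the same type, and also I am a knave" false. Taking Rumi=knave, Jorah=knave, Otto=knight, Nadia=knight, each remaining statement checks out:
  Jorah (knave): "Rumi and Nadia are knaves" — false. ✓
  Otto (knight): "Rumi is a knave if Jorah is a knave" — true. ✓
  Nadia (knight): "at least one of the following is true: I am a knight; Jorah is a knight" — true. ✓
This is the unique consistent assignment.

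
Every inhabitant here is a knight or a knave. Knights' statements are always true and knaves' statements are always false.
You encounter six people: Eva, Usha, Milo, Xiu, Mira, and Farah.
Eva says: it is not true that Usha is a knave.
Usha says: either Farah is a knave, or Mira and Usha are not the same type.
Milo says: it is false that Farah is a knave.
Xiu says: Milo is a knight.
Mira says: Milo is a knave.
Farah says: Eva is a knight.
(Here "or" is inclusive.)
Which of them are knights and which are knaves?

Knights: Eva, Usha, Milo, Xiu, and Farah. Knaves: Mira.

Eva is a knight; "it is not true that Usha is a knave" is True, as required.
Usha is a knight; "either Farah is a knave, or Mira and Usha are not the same type" is True, as required.
Milo is a knight, and the claim "it is false that Farah is a knave" is indeed True.
Xiu is a knight; "Milo is a knight" is True, as required.
Mira (knave): "Milo is a knave" — False. ✓
Farah is a knight, and the claim "Eva is a knight" is indeed True.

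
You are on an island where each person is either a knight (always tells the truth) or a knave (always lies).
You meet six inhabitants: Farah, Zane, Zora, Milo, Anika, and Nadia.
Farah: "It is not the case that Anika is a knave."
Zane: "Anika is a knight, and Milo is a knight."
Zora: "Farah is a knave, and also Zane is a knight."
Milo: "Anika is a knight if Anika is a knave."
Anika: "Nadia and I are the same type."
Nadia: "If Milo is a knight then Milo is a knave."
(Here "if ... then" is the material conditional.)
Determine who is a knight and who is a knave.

Farah is a knave, Zane is a knave, Zora is a knave, Milo is a knave, Anika is a knave, and Nadia is a knight.

Since Farah is a knave, "it is not the case that Anika is a knave" needs to be false, which holds.
As a knave, Zane's statement "Anika is a knight, and Milo is a knight" should be false; it is.
Since Zora is a knave, "Farah is a knave, and also Zane is a knight" needs to be false, which holds.
Milo (knave): "Anika is a knight if Anika is a knave" — false. ✓
Anika is a knave; "Nadia and I are the same type" is false, as required.
Since Nadia is a knight, "if Milo is a knight then Milo is a knave" needs to be true, which holds.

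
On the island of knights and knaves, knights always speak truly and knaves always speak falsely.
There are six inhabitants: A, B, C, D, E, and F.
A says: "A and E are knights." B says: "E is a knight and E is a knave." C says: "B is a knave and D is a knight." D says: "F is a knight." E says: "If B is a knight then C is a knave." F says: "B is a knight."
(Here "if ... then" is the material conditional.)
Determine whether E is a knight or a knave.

E is a knight.

Consistent assignments: {A=knight, B=knave, C=knave, D=knave, E=knight, F=knave}; {A=knave, B=knave, C=knave, D=knave, E=knight, F=knave}
In every consistent assignment, E is a knight.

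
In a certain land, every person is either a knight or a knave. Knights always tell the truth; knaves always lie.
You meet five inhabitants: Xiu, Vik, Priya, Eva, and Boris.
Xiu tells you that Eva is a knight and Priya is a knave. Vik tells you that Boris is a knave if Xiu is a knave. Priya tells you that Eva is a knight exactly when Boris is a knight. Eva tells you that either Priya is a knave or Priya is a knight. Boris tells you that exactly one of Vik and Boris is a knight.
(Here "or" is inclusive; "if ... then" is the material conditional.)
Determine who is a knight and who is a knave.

Xiu is a knave, Vik is a knave, Priya is a knight, Eva is a knight, and Boris is a knight.

Since Xiu is a knave, "Eva is a knight and Priya is a knave" needs to be false, which holds.
Vik is a knave, and the claim "Boris is a knave if Xiu is a knave" is indeed false.
Priya is a knight; "Eva is a knight exactly when Boris is a knight" is true, as required.
Eva is a knight, so "either Priya is a knave or Priya is a knight" must be true — and it is.
Since Boris is a knight, "exactly one of Vik and Boris is a knight" needs to be true, which holds.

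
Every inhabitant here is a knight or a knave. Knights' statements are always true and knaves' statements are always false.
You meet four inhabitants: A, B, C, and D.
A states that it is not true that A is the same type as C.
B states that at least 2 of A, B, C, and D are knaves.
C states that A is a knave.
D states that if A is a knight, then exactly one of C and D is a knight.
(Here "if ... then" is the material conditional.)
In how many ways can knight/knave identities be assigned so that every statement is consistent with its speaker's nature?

1

Consistent assignments:
  A=knight, B=knight, C=knave, D=knave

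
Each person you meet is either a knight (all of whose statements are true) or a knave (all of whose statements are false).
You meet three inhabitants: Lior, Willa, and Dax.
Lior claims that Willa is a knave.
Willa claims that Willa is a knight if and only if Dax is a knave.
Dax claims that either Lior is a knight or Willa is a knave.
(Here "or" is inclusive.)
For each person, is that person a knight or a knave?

Suppose Lior is a knight. Then Lior's statement "Willa is a knave" would have to be true. Checking the 4 ways to assign the others, none is consistent with every speaker.
(For instance, with Willa=knight, Dax=knave, Lior's claim "Willa is a knave" comes out false where it would need to be true.)
So Lior must be a knave, making "Willa is a knave" false. Taking Lior=knave, Willa=knight, Dax=knave, each remaining statement checks out:
  Willa (knight): "Willa is a knight if and only if Dax is a knave" — true. ✓
  Dax (knave): "either Lior is a knight or Willa is a knave" — false. ✓
This is the unique consistent assignment.

Lior is a knave, Willa is a knight, and Dax is a knave.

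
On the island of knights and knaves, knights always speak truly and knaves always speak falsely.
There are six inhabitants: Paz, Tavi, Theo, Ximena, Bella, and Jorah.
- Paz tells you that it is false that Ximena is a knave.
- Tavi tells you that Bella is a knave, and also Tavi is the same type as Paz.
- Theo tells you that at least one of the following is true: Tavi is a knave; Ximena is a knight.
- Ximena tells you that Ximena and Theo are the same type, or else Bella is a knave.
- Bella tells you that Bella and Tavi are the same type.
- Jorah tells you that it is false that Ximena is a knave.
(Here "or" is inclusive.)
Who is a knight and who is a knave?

Knights: Paz, Tavi, Theo, Ximena, and Jorah. Knaves: Bella.

Since Paz is a knight, "it is false that Ximena is a knave" needs to be True, which holds.
As a knight, Tavi's statement "Bella is a knave, and also Tavi is the same type as Paz" should be True; it is.
As a knight, Theo's statement "at least one of the following is true: Tavi is a knave; Ximena is a knight" should be True; it is.
Since Ximena is a knight, "Ximena and Theo are the same type, or else Bella is a knave" needs to be True, which holds.
Bella is a knave; "Bella and Tavi are the same type" is false, as required.
Jorah is a knight, so "it is false that Ximena is a knave" must be True — and it is.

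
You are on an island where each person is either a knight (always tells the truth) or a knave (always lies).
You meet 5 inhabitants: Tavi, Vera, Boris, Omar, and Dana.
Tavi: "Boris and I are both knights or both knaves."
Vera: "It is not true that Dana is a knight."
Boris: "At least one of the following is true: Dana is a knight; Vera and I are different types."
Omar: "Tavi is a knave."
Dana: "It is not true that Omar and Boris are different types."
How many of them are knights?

The unique consistent assignment is Tavi=knave, Vera=knave, Boris=knight, Omar=knight, Dana=knight.
That has 3 knights.

3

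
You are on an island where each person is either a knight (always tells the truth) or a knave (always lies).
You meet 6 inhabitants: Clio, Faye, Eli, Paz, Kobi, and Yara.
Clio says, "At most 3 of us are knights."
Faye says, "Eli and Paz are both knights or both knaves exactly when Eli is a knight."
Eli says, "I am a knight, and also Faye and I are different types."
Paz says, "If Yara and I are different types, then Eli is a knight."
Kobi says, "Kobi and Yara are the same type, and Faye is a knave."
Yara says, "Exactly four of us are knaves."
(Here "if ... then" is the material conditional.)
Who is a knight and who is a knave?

Clio is a knight, Faye is a knave, Eli is a knave, Paz is a knave, Kobi is a knave, and Yara is a knight.

Clio is a knight, so "at most 3 of us are knights" must be True — and it is.
Faye is a knave; "Eli and Paz are both knights or both knaves exactly when Eli is a knight" is False, as required.
Eli is a knave; "I am a knight, and also Faye and I are different types" is False, as required.
Since Paz is a knave, "if Yara and I are different types, then Eli is a knight" needs to be False, which holds.
Kobi is a knave; "Kobi and Yara are the same type, and Faye is a knave" is False, as required.
Yara (knight): "exactly four of us are knaves" — True. ✓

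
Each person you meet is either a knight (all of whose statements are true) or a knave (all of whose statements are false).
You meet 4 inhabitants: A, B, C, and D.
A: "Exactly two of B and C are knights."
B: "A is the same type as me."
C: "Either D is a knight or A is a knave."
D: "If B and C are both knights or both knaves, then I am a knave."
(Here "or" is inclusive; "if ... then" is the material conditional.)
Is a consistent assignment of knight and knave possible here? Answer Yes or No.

No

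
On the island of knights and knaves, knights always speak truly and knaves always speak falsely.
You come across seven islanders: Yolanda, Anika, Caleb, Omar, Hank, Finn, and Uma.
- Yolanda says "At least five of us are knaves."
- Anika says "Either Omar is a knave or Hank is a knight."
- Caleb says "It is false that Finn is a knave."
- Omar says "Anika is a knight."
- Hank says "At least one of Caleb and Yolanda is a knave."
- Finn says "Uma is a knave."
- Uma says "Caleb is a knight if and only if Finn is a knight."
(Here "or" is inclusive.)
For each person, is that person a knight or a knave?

Yolanda is a knave, Anika is a knight, Caleb is a knave, Omar is a knight, Hank is a knight, Finn is a knave, and Uma is a knight.

As a knave, Yolanda's statement "at least five of us are knaves" should be false; it is.
Anika is a knight, and the claim "either Omar is a knave or Hank is a knight" is indeed True.
Since Caleb is a knave, "it is false that Finn is a knave" needs to be false, which holds.
Omar is a knight, and the claim "Anika is a knight" is indeed True.
Since Hank is a knight, "at least one of Caleb and Yolanda is a knave" needs to be True, which holds.
As a knave, Finn's statement "Uma is a knave" should be false; it is.
Uma is a knight; "Caleb is a knight if and only if Finn is a knight" is True, as required.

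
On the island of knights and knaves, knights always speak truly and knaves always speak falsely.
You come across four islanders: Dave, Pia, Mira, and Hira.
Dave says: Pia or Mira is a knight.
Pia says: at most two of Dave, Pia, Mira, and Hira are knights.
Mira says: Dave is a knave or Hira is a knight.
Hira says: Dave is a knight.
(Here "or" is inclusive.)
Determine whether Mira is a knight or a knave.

Mira is a knight.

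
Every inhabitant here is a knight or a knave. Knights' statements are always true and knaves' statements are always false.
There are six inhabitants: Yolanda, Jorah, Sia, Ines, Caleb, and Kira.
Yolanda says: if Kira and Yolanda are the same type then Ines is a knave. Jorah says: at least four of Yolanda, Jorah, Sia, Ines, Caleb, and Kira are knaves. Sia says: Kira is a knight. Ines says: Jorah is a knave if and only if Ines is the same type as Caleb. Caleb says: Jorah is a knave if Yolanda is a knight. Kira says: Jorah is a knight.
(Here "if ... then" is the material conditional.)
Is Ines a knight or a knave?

Ines is a knight.

Consistent assignments: {Yolanda=knight, Jorah=knave, Sia=knave, Ines=knight, Caleb=knight, Kira=knave}
In every consistent assignment, Ines is a knight.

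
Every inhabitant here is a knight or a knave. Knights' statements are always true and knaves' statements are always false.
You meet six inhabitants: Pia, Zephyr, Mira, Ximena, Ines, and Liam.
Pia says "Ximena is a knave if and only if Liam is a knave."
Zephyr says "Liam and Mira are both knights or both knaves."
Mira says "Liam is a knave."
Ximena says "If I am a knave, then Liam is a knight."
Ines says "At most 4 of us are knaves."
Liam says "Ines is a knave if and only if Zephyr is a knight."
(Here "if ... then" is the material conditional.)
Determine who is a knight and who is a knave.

Pia is a knight, Zephyr is a knave, Mira is a knave, Ximena is a knight, Ines is a knight, and Liam is a knight.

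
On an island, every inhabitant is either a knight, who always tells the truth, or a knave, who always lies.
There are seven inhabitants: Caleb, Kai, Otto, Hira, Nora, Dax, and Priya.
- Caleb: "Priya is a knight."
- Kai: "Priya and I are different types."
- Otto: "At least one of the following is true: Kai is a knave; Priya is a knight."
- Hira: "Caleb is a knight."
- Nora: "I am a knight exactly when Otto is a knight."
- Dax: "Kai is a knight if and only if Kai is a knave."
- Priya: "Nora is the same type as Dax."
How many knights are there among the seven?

2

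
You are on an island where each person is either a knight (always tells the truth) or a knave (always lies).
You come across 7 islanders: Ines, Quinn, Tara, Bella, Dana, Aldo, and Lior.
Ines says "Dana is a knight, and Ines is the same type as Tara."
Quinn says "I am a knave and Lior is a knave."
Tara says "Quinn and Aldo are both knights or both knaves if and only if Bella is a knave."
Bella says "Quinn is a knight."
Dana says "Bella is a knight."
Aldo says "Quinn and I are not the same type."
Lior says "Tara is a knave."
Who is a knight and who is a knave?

Ines is a knave, Quinn is a knave, Tara is a knave, Bella is a knave, Dana is a knave, Aldo is a knight, and Lior is a knight.

Ines is a knave; "Dana is a knight, and Ines is the same type as Tara" is false, as required.
Quinn is a knave, so "I am a knave and Lior is a knave" must be false — and it is.
Tara is a knave, and the claim "Quinn and Aldo are both knights or both knaves if and only if Bella is a knave" is indeed false.
Since Bella is a knave, "Quinn is a knight" needs to be false, which holds.
Dana (knave): "Bella is a knight" — false. ✓
Aldo (knight): "Quinn and I are not the same type" — true. ✓
As a knight, Lior's statement "Tara is a knave" should be true; it is.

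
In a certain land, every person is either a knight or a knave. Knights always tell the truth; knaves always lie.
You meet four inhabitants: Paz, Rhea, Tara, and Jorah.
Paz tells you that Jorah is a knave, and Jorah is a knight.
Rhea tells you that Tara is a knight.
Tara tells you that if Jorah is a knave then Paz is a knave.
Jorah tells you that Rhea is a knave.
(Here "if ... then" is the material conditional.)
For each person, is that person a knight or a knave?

Paz is a knave, Rhea is a knight, Tara is a knight, and Jorah is a knave.

Suppose Paz is a knight. Then Paz's statement "Jorah is a knave, and Jorah is a knight" would have to be true. Checking the 8 ways to assign the others, none is consistent with every speaker.
(For instance, with Rhea=knight, Tara=knight, Jorah=knave, Paz's claim "Jorah is a knave, and Jorah is a knight" comes out false where it would need to be true.)
So Paz must be a knave, making "Jorah is a knave, and Jorah is a knight" false. Taking Paz=knave, Rhea=knight, Tara=knight, Jorah=knave, each remaining statement checks out:
  Rhea (knight): "Tara is a knight" — true. ✓
  Tara (knight): "if Jorah is a knave then Paz is a knave" — true. ✓
  Jorah (knave): "Rhea is a knave" — false. ✓
This is the unique consistent assignment.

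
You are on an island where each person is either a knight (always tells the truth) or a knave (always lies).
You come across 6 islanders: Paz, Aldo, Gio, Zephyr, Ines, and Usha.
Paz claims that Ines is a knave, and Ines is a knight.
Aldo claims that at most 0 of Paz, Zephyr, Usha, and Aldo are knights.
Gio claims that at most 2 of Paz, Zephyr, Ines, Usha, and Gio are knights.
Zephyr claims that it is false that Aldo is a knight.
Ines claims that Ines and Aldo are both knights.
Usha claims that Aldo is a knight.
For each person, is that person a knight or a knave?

Since Paz is a knave, "Ines is a knave, and Ines is a knight" needs to be false, which holds.
Aldo (knave): "at most 0 of Paz, Zephyr, Usha, and Aldo are knights" — false. ✓
As a knight, Gio's statement "at most 2 of Paz, Zephyr, Ines, Usha, and Gio are knights" should be True; it is.
As a knight, Zephyr's statement "it is false that Aldo is a knight" should be True; it is.
Ines is a knave, and the claim "Ines and Aldo are both knights" is indeed false.
Usha is a knave; "Aldo is a knight" is false, as required.

Paz is a knave, Aldo is a knave, Gio is a knight, Zephyr is a knight, Ines is a knave, and Usha is a knave.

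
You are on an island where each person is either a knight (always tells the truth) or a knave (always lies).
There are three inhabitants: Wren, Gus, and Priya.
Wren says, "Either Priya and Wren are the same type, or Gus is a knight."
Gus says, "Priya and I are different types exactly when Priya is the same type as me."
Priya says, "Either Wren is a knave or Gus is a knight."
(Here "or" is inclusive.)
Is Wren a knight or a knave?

Consistent assignments: {Wren=knave, Gus=knave, Priya=knight}
In every consistent assignment, Wren is a knave.

Wren is a knave.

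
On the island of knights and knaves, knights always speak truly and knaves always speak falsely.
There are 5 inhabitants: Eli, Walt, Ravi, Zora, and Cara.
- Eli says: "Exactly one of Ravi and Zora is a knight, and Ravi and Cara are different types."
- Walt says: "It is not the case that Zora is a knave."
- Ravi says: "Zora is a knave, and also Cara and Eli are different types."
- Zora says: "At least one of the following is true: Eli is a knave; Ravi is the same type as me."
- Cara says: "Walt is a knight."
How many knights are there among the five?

2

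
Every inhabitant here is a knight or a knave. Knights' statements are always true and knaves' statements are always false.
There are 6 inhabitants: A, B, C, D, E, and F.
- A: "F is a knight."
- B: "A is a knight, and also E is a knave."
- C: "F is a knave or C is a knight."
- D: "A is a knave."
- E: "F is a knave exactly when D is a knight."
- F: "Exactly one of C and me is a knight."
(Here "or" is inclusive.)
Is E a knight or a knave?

E is a knight.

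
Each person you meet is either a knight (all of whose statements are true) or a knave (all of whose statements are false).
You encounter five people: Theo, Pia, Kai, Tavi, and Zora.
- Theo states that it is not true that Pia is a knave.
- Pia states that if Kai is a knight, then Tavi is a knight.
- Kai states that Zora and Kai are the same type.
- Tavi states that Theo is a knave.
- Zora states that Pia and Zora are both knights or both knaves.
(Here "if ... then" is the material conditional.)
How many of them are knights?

The unique consistent assignment is Theo=knight, Pia=knight, Kai=knave, Tavi=knave, Zora=knight.
That has 3 knights.

3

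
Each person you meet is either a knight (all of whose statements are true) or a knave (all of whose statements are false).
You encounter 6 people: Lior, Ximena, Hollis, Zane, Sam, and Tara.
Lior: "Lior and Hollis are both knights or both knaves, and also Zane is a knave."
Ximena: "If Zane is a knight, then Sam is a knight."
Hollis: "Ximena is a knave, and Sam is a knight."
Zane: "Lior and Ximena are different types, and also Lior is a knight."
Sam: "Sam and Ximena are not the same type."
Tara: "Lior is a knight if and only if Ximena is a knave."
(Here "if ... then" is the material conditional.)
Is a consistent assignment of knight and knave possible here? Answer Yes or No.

Checking all 64 assignments, each has at least one speaker whose statement's truth value contradicts their type.

No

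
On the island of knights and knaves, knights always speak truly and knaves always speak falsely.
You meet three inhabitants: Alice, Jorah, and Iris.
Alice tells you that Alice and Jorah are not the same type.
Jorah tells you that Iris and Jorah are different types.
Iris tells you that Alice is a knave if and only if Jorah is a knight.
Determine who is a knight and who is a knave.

As a knave, Alice's statement "Alice and Jorah are not the same type" should be False; it is.
Jorah is a knave; "Iris and Jorah are different types" is False, as required.
Iris (knave): "Alice is a knave if and only if Jorah is a knight" — False. ✓

Alice is a knave, Jorah is a knave, and Iris is a knave.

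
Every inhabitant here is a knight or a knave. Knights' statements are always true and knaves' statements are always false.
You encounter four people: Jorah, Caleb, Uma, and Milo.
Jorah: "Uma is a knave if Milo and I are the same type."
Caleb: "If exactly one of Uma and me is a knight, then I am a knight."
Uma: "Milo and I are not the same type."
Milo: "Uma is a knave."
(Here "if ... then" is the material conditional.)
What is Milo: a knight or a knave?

Milo is a knave.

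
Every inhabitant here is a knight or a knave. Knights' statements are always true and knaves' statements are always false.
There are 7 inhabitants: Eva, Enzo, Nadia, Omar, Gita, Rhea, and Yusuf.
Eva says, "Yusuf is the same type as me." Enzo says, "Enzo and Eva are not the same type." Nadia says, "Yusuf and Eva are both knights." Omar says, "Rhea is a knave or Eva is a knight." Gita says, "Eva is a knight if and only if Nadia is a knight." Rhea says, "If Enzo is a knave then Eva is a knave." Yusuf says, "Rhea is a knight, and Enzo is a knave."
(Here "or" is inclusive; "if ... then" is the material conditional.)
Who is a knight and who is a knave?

Eva (knave): "Yusuf is the same type as me" — False. ✓
As a knave, Enzo's statement "Enzo and Eva are not the same type" should be False; it is.
Since Nadia is a knave, "Yusuf and Eva are both knights" needs to be False, which holds.
Omar is a knave, and the claim "Rhea is a knave or Eva is a knight" is indeed False.
As a knight, Gita's statement "Eva is a knight if and only if Nadia is a knight" should be true; it is.
Rhea is a knight, so "if Enzo is a knave then Eva is a knave" must be true — and it is.
Since Yusuf is a knight, "Rhea is a knight, and Enzo is a knave" needs to be true, which holds.

Eva is a knave, Enzo is a knave, Nadia is a knave, Omar is a knave, Gita is a knight, Rhea is a knight, and Yusuf is a knight.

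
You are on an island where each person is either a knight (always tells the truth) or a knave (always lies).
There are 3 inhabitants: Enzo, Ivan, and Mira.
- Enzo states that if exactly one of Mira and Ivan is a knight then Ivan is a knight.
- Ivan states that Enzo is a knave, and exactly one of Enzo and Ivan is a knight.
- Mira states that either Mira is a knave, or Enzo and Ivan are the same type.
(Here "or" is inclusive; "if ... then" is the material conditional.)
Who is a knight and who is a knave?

Suppose Enzo is a knight. Then Enzo's statement "if exactly one of Mira and Ivan is a knight then Ivan is a knight" would have to be true. Checking the 4 ways to assign the others, none is consistent with every speaker.
(For instance, with Ivan=knave, Mira=knight, Enzo's claim "if exactly one of Mira and Ivan is a knight then Ivan is a knight" comes out false where it would need to be true.)
So Enzo must be a knave, making "if exactly one of Mira and Ivan is a knight then Ivan is a knight" false. Taking Enzo=knave, Ivan=knave, Mira=knight, each remaining statement checks out:
  Ivan (knave): "Enzo is a knave, and exactly one of Enzo and Ivan is a knight" — false. ✓
  Mira (knight): "either Mira is a knave, or Enzo and Ivan are the same type" — true. ✓
This is the unique consistent assignment.

Enzo is a knave, Ivan is a knave, and Mira is a knight.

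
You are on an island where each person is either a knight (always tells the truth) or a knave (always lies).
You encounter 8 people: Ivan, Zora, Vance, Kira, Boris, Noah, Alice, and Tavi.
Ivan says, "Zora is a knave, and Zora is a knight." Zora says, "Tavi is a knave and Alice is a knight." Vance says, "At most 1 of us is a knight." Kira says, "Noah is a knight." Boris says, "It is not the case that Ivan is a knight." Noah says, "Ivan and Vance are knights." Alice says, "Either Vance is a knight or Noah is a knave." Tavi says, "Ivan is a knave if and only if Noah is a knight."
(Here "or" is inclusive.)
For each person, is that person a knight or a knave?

Ivan is a knave, Zora is a knight, Vance is a knave, Kira is a knave, Boris is a knight, Noah is a knave, Alice is a knight, and Tavi is a knave.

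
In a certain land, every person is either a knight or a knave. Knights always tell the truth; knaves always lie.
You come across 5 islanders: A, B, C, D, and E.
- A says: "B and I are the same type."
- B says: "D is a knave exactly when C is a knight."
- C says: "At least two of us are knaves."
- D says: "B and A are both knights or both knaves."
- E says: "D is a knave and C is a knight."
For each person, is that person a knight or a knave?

A is a knave, and the claim "B and I are the same type" is indeed false.
B is a knight; "D is a knave exactly when C is a knight" is true, as required.
As a knight, C's statement "at least two of us are knaves" should be true; it is.
D (knave): "B and A are both knights or both knaves" — false. ✓
E (knight): "D is a knave and C is a knight" — true. ✓

A is a knave, B is a knight, C is a knight, D is a knave, and E is a knight.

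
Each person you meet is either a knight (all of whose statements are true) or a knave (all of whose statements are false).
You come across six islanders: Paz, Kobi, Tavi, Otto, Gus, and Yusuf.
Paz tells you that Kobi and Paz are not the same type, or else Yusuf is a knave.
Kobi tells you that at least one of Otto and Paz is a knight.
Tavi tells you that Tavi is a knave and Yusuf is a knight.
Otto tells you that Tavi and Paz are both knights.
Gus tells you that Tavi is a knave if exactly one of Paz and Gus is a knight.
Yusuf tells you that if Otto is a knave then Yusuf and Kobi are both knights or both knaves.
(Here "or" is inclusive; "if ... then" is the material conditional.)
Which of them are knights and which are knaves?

As a knight, Paz's statement "Kobi and Paz are not the same type, or else Yusuf is a knave" should be true; it is.
Kobi (knight): "at least one of Otto and Paz is a knight" — true. ✓
Tavi is a knave, so "Tavi is a knave and Yusuf is a knight" must be false — and it is.
Otto (knave): "Tavi and Paz are both knights" — false. ✓
Gus is a knight; "Tavi is a knave if exactly one of Paz and Gus is a knight" is true, as required.
Yusuf is a knave; "if Otto is a knave then Yusuf and Kobi are both knights or both knaves" is false, as required.

Paz is a knight, Kobi is a knight, Tavi is a knave, Otto is a knave, Gus is a knight, and Yusuf is a knave.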